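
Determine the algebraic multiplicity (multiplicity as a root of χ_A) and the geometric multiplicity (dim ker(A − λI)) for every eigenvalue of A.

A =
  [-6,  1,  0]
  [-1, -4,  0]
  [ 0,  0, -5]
λ = -5: alg = 3, geom = 2

Step 1 — factor the characteristic polynomial to read off the algebraic multiplicities:
  χ_A(x) = (x + 5)^3

Step 2 — compute geometric multiplicities via the rank-nullity identity g(λ) = n − rank(A − λI):
  rank(A − (-5)·I) = 1, so dim ker(A − (-5)·I) = n − 1 = 2

Summary:
  λ = -5: algebraic multiplicity = 3, geometric multiplicity = 2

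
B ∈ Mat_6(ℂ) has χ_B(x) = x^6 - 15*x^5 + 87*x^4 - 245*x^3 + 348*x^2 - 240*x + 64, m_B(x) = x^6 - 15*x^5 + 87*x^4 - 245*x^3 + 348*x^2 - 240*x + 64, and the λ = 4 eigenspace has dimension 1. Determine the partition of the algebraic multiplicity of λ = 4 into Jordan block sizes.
Block sizes for λ = 4: [3]

Step 1 — from the characteristic polynomial, algebraic multiplicity of λ = 4 is 3. From dim ker(B − (4)·I) = 1, there are exactly 1 Jordan blocks for λ = 4.
Step 2 — from the minimal polynomial, the factor (x − 4)^3 tells us the largest block for λ = 4 has size 3.
Step 3 — with total size 3, 1 blocks, and largest block 3, the block sizes (in nonincreasing order) are [3].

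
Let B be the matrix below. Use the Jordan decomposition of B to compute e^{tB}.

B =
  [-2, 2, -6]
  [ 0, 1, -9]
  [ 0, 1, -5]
e^{tB} =
  [exp(-2*t), 2*t*exp(-2*t), -6*t*exp(-2*t)]
  [0, 3*t*exp(-2*t) + exp(-2*t), -9*t*exp(-2*t)]
  [0, t*exp(-2*t), -3*t*exp(-2*t) + exp(-2*t)]

Strategy: write B = P · J · P⁻¹ where J is a Jordan canonical form, so e^{tB} = P · e^{tJ} · P⁻¹, and e^{tJ} can be computed block-by-block.

B has Jordan form
J =
  [-2,  1,  0]
  [ 0, -2,  0]
  [ 0,  0, -2]
(up to reordering of blocks).

Per-block formulas:
  For a 1×1 block at λ = -2: exp(t · [-2]) = [e^(-2t)].
  For a 2×2 Jordan block J_2(-2): exp(t · J_2(-2)) = e^(-2t)·(I + t·N), where N is the 2×2 nilpotent shift.

After assembling e^{tJ} and conjugating by P, we get:

e^{tB} =
  [exp(-2*t), 2*t*exp(-2*t), -6*t*exp(-2*t)]
  [0, 3*t*exp(-2*t) + exp(-2*t), -9*t*exp(-2*t)]
  [0, t*exp(-2*t), -3*t*exp(-2*t) + exp(-2*t)]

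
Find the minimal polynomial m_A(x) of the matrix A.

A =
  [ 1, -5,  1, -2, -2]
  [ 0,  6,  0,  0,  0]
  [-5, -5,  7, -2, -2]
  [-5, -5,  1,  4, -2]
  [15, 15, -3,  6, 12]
x^2 - 12*x + 36

The characteristic polynomial is χ_A(x) = (x - 6)^5, so the eigenvalues are known. The minimal polynomial is
  m_A(x) = Π_λ (x − λ)^{k_λ}
where k_λ is the size of the *largest* Jordan block for λ (equivalently, the smallest k with (A − λI)^k v = 0 for every generalised eigenvector v of λ).

  λ = 6: largest Jordan block has size 2, contributing (x − 6)^2

So m_A(x) = (x - 6)^2 = x^2 - 12*x + 36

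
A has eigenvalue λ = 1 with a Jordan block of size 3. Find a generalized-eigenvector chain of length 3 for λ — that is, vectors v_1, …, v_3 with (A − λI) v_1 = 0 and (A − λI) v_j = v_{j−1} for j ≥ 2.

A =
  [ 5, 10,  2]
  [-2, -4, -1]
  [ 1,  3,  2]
A Jordan chain for λ = 1 of length 3:
v_1 = (-2, 1, -1)ᵀ
v_2 = (4, -2, 1)ᵀ
v_3 = (1, 0, 0)ᵀ

Let N = A − (1)·I. We want v_3 with N^3 v_3 = 0 but N^2 v_3 ≠ 0; then v_{j-1} := N · v_j for j = 3, …, 2.

Pick v_3 = (1, 0, 0)ᵀ.
Then v_2 = N · v_3 = (4, -2, 1)ᵀ.
Then v_1 = N · v_2 = (-2, 1, -1)ᵀ.

Sanity check: (A − (1)·I) v_1 = (0, 0, 0)ᵀ = 0. ✓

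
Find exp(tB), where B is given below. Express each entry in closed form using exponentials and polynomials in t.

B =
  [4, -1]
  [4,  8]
e^{tB} =
  [-2*t*exp(6*t) + exp(6*t), -t*exp(6*t)]
  [4*t*exp(6*t), 2*t*exp(6*t) + exp(6*t)]

Strategy: write B = P · J · P⁻¹ where J is a Jordan canonical form, so e^{tB} = P · e^{tJ} · P⁻¹, and e^{tJ} can be computed block-by-block.

B has Jordan form
J =
  [6, 1]
  [0, 6]
(up to reordering of blocks).

Per-block formulas:
  For a 2×2 Jordan block J_2(6): exp(t · J_2(6)) = e^(6t)·(I + t·N), where N is the 2×2 nilpotent shift.

After assembling e^{tJ} and conjugating by P, we get:

e^{tB} =
  [-2*t*exp(6*t) + exp(6*t), -t*exp(6*t)]
  [4*t*exp(6*t), 2*t*exp(6*t) + exp(6*t)]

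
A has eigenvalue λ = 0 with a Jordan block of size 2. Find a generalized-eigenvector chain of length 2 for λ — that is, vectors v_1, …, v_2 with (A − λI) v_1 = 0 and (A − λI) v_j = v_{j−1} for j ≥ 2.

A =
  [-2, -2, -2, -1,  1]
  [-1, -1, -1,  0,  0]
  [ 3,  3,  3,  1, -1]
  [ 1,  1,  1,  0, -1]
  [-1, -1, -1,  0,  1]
A Jordan chain for λ = 0 of length 2:
v_1 = (-1, 0, 1, 0, 0)ᵀ
v_2 = (0, 0, 0, 1, 0)ᵀ

Let N = A − (0)·I. We want v_2 with N^2 v_2 = 0 but N^1 v_2 ≠ 0; then v_{j-1} := N · v_j for j = 2, …, 2.

Pick v_2 = (0, 0, 0, 1, 0)ᵀ.
Then v_1 = N · v_2 = (-1, 0, 1, 0, 0)ᵀ.

Sanity check: (A − (0)·I) v_1 = (0, 0, 0, 0, 0)ᵀ = 0. ✓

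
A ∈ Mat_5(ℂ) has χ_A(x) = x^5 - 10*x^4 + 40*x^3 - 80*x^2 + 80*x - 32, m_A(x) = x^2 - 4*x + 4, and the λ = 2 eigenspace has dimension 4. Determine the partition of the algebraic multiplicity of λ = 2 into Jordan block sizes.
Block sizes for λ = 2: [2, 1, 1, 1]

Step 1 — from the characteristic polynomial, algebraic multiplicity of λ = 2 is 5. From dim ker(A − (2)·I) = 4, there are exactly 4 Jordan blocks for λ = 2.
Step 2 — from the minimal polynomial, the factor (x − 2)^2 tells us the largest block for λ = 2 has size 2.
Step 3 — with total size 5, 4 blocks, and largest block 2, the block sizes (in nonincreasing order) are [2, 1, 1, 1].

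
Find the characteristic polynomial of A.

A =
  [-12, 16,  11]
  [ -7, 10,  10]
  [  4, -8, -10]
x^3 + 12*x^2 + 48*x + 64

Expanding det(x·I − A) (e.g. by cofactor expansion or by noting that A is similar to its Jordan form J, which has the same characteristic polynomial as A) gives
  χ_A(x) = x^3 + 12*x^2 + 48*x + 64
which factors as (x + 4)^3. The eigenvalues (with algebraic multiplicities) are λ = -4 with multiplicity 3.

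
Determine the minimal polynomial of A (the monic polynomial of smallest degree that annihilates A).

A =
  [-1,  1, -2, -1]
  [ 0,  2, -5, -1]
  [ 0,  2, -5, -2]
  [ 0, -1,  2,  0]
x^3 + 3*x^2 + 3*x + 1

The characteristic polynomial is χ_A(x) = (x + 1)^4, so the eigenvalues are known. The minimal polynomial is
  m_A(x) = Π_λ (x − λ)^{k_λ}
where k_λ is the size of the *largest* Jordan block for λ (equivalently, the smallest k with (A − λI)^k v = 0 for every generalised eigenvector v of λ).

  λ = -1: largest Jordan block has size 3, contributing (x + 1)^3

So m_A(x) = (x + 1)^3 = x^3 + 3*x^2 + 3*x + 1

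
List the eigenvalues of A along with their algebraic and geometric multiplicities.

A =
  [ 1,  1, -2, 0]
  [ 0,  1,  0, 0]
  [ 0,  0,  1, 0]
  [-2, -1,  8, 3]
λ = 1: alg = 3, geom = 2; λ = 3: alg = 1, geom = 1

Step 1 — factor the characteristic polynomial to read off the algebraic multiplicities:
  χ_A(x) = (x - 3)*(x - 1)^3

Step 2 — compute geometric multiplicities via the rank-nullity identity g(λ) = n − rank(A − λI):
  rank(A − (1)·I) = 2, so dim ker(A − (1)·I) = n − 2 = 2
  rank(A − (3)·I) = 3, so dim ker(A − (3)·I) = n − 3 = 1

Summary:
  λ = 1: algebraic multiplicity = 3, geometric multiplicity = 2
  λ = 3: algebraic multiplicity = 1, geometric multiplicity = 1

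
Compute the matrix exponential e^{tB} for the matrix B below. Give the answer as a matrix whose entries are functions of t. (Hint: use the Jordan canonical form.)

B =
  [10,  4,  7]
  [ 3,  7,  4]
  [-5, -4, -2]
e^{tB} =
  [t^2*exp(5*t) + 5*t*exp(5*t) + exp(5*t), 4*t*exp(5*t), t^2*exp(5*t) + 7*t*exp(5*t)]
  [t^2*exp(5*t)/2 + 3*t*exp(5*t), 2*t*exp(5*t) + exp(5*t), t^2*exp(5*t)/2 + 4*t*exp(5*t)]
  [-t^2*exp(5*t) - 5*t*exp(5*t), -4*t*exp(5*t), -t^2*exp(5*t) - 7*t*exp(5*t) + exp(5*t)]

Strategy: write B = P · J · P⁻¹ where J is a Jordan canonical form, so e^{tB} = P · e^{tJ} · P⁻¹, and e^{tJ} can be computed block-by-block.

B has Jordan form
J =
  [5, 1, 0]
  [0, 5, 1]
  [0, 0, 5]
(up to reordering of blocks).

Per-block formulas:
  For a 3×3 Jordan block J_3(5): exp(t · J_3(5)) = e^(5t)·(I + t·N + (t^2/2)·N^2), where N is the 3×3 nilpotent shift.

After assembling e^{tJ} and conjugating by P, we get:

e^{tB} =
  [t^2*exp(5*t) + 5*t*exp(5*t) + exp(5*t), 4*t*exp(5*t), t^2*exp(5*t) + 7*t*exp(5*t)]
  [t^2*exp(5*t)/2 + 3*t*exp(5*t), 2*t*exp(5*t) + exp(5*t), t^2*exp(5*t)/2 + 4*t*exp(5*t)]
  [-t^2*exp(5*t) - 5*t*exp(5*t), -4*t*exp(5*t), -t^2*exp(5*t) - 7*t*exp(5*t) + exp(5*t)]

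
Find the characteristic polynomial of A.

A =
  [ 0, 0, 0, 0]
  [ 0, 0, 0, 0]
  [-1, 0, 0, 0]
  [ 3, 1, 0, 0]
x^4

Expanding det(x·I − A) (e.g. by cofactor expansion or by noting that A is similar to its Jordan form J, which has the same characteristic polynomial as A) gives
  χ_A(x) = x^4
which factors as x^4. The eigenvalues (with algebraic multiplicities) are λ = 0 with multiplicity 4.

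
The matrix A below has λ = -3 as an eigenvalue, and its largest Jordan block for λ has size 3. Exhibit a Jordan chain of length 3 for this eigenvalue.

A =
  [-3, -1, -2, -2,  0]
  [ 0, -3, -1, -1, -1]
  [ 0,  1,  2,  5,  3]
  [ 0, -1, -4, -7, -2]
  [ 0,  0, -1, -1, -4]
A Jordan chain for λ = -3 of length 3:
v_1 = (-1, 0, 1, -1, 0)ᵀ
v_2 = (-2, -1, 5, -4, -1)ᵀ
v_3 = (0, 0, 1, 0, 0)ᵀ

Let N = A − (-3)·I. We want v_3 with N^3 v_3 = 0 but N^2 v_3 ≠ 0; then v_{j-1} := N · v_j for j = 3, …, 2.

Pick v_3 = (0, 0, 1, 0, 0)ᵀ.
Then v_2 = N · v_3 = (-2, -1, 5, -4, -1)ᵀ.
Then v_1 = N · v_2 = (-1, 0, 1, -1, 0)ᵀ.

Sanity check: (A − (-3)·I) v_1 = (0, 0, 0, 0, 0)ᵀ = 0. ✓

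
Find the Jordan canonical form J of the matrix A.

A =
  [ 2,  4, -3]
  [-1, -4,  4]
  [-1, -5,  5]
J_3(1)

The characteristic polynomial is
  det(x·I − A) = x^3 - 3*x^2 + 3*x - 1 = (x - 1)^3

Eigenvalues and multiplicities (the geometric multiplicity of λ is n − rank(A − λI), which equals the number of Jordan blocks for λ):
  λ = 1: algebraic multiplicity = 3, geometric multiplicity = 1

Determining the block sizes for each eigenvalue:
  λ = 1: one block (gm = 1), so the single block has size am = 3 → block sizes [3]

Assembling the blocks gives a Jordan form
J =
  [1, 1, 0]
  [0, 1, 1]
  [0, 0, 1]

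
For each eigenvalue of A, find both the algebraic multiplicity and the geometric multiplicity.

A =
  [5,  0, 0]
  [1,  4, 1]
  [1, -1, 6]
λ = 5: alg = 3, geom = 2

Step 1 — factor the characteristic polynomial to read off the algebraic multiplicities:
  χ_A(x) = (x - 5)^3

Step 2 — compute geometric multiplicities via the rank-nullity identity g(λ) = n − rank(A − λI):
  rank(A − (5)·I) = 1, so dim ker(A − (5)·I) = n − 1 = 2

Summary:
  λ = 5: algebraic multiplicity = 3, geometric multiplicity = 2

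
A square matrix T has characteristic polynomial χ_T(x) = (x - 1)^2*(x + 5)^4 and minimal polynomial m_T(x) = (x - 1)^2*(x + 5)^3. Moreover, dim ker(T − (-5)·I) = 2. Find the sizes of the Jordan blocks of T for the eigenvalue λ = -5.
Block sizes for λ = -5: [3, 1]

Step 1 — from the characteristic polynomial, algebraic multiplicity of λ = -5 is 4. From dim ker(T − (-5)·I) = 2, there are exactly 2 Jordan blocks for λ = -5.
Step 2 — from the minimal polynomial, the factor (x + 5)^3 tells us the largest block for λ = -5 has size 3.
Step 3 — with total size 4, 2 blocks, and largest block 3, the block sizes (in nonincreasing order) are [3, 1].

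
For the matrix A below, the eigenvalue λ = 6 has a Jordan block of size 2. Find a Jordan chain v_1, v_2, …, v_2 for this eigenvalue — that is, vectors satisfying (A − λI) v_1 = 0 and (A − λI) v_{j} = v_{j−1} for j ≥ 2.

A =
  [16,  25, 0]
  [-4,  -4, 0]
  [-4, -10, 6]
A Jordan chain for λ = 6 of length 2:
v_1 = (10, -4, -4)ᵀ
v_2 = (1, 0, 0)ᵀ

Let N = A − (6)·I. We want v_2 with N^2 v_2 = 0 but N^1 v_2 ≠ 0; then v_{j-1} := N · v_j for j = 2, …, 2.

Pick v_2 = (1, 0, 0)ᵀ.
Then v_1 = N · v_2 = (10, -4, -4)ᵀ.

Sanity check: (A − (6)·I) v_1 = (0, 0, 0)ᵀ = 0. ✓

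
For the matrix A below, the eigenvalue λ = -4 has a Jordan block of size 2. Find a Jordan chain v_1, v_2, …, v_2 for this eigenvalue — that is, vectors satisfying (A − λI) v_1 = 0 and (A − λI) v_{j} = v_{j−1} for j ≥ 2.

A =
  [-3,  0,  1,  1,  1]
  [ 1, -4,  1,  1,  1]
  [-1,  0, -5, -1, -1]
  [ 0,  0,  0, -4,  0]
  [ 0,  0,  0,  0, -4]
A Jordan chain for λ = -4 of length 2:
v_1 = (1, 1, -1, 0, 0)ᵀ
v_2 = (1, 0, 0, 0, 0)ᵀ

Let N = A − (-4)·I. We want v_2 with N^2 v_2 = 0 but N^1 v_2 ≠ 0; then v_{j-1} := N · v_j for j = 2, …, 2.

Pick v_2 = (1, 0, 0, 0, 0)ᵀ.
Then v_1 = N · v_2 = (1, 1, -1, 0, 0)ᵀ.

Sanity check: (A − (-4)·I) v_1 = (0, 0, 0, 0, 0)ᵀ = 0. ✓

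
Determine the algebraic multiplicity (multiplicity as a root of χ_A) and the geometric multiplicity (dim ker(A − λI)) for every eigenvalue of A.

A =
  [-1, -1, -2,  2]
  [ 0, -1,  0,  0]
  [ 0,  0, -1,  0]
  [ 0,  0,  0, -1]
λ = -1: alg = 4, geom = 3

Step 1 — factor the characteristic polynomial to read off the algebraic multiplicities:
  χ_A(x) = (x + 1)^4

Step 2 — compute geometric multiplicities via the rank-nullity identity g(λ) = n − rank(A − λI):
  rank(A − (-1)·I) = 1, so dim ker(A − (-1)·I) = n − 1 = 3

Summary:
  λ = -1: algebraic multiplicity = 4, geometric multiplicity = 3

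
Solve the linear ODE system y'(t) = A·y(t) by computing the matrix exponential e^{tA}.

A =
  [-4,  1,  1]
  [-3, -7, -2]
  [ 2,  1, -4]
e^{tA} =
  [t*exp(-5*t) + exp(-5*t), t*exp(-5*t), t*exp(-5*t)]
  [-t^2*exp(-5*t)/2 - 3*t*exp(-5*t), -t^2*exp(-5*t)/2 - 2*t*exp(-5*t) + exp(-5*t), -t^2*exp(-5*t)/2 - 2*t*exp(-5*t)]
  [t^2*exp(-5*t)/2 + 2*t*exp(-5*t), t^2*exp(-5*t)/2 + t*exp(-5*t), t^2*exp(-5*t)/2 + t*exp(-5*t) + exp(-5*t)]

Strategy: write A = P · J · P⁻¹ where J is a Jordan canonical form, so e^{tA} = P · e^{tJ} · P⁻¹, and e^{tJ} can be computed block-by-block.

A has Jordan form
J =
  [-5,  1,  0]
  [ 0, -5,  1]
  [ 0,  0, -5]
(up to reordering of blocks).

Per-block formulas:
  For a 3×3 Jordan block J_3(-5): exp(t · J_3(-5)) = e^(-5t)·(I + t·N + (t^2/2)·N^2), where N is the 3×3 nilpotent shift.

After assembling e^{tJ} and conjugating by P, we get:

e^{tA} =
  [t*exp(-5*t) + exp(-5*t), t*exp(-5*t), t*exp(-5*t)]
  [-t^2*exp(-5*t)/2 - 3*t*exp(-5*t), -t^2*exp(-5*t)/2 - 2*t*exp(-5*t) + exp(-5*t), -t^2*exp(-5*t)/2 - 2*t*exp(-5*t)]
  [t^2*exp(-5*t)/2 + 2*t*exp(-5*t), t^2*exp(-5*t)/2 + t*exp(-5*t), t^2*exp(-5*t)/2 + t*exp(-5*t) + exp(-5*t)]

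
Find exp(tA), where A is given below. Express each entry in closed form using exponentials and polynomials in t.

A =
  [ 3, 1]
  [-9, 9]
e^{tA} =
  [-3*t*exp(6*t) + exp(6*t), t*exp(6*t)]
  [-9*t*exp(6*t), 3*t*exp(6*t) + exp(6*t)]

Strategy: write A = P · J · P⁻¹ where J is a Jordan canonical form, so e^{tA} = P · e^{tJ} · P⁻¹, and e^{tJ} can be computed block-by-block.

A has Jordan form
J =
  [6, 1]
  [0, 6]
(up to reordering of blocks).

Per-block formulas:
  For a 2×2 Jordan block J_2(6): exp(t · J_2(6)) = e^(6t)·(I + t·N), where N is the 2×2 nilpotent shift.

After assembling e^{tJ} and conjugating by P, we get:

e^{tA} =
  [-3*t*exp(6*t) + exp(6*t), t*exp(6*t)]
  [-9*t*exp(6*t), 3*t*exp(6*t) + exp(6*t)]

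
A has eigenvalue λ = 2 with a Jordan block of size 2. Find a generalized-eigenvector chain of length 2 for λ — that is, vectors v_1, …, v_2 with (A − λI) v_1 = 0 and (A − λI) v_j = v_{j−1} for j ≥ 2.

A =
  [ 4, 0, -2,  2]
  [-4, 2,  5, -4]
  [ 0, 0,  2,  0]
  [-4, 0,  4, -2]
A Jordan chain for λ = 2 of length 2:
v_1 = (0, 1, 0, 0)ᵀ
v_2 = (1, 0, 1, 0)ᵀ

Let N = A − (2)·I. We want v_2 with N^2 v_2 = 0 but N^1 v_2 ≠ 0; then v_{j-1} := N · v_j for j = 2, …, 2.

Pick v_2 = (1, 0, 1, 0)ᵀ.
Then v_1 = N · v_2 = (0, 1, 0, 0)ᵀ.

Sanity check: (A − (2)·I) v_1 = (0, 0, 0, 0)ᵀ = 0. ✓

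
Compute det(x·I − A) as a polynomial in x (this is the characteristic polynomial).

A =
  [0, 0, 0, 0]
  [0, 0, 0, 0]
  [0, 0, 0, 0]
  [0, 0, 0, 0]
x^4

Expanding det(x·I − A) (e.g. by cofactor expansion or by noting that A is similar to its Jordan form J, which has the same characteristic polynomial as A) gives
  χ_A(x) = x^4
which factors as x^4. The eigenvalues (with algebraic multiplicities) are λ = 0 with multiplicity 4.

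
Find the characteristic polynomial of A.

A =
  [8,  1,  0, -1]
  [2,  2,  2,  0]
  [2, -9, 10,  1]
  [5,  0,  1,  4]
x^4 - 24*x^3 + 216*x^2 - 864*x + 1296

Expanding det(x·I − A) (e.g. by cofactor expansion or by noting that A is similar to its Jordan form J, which has the same characteristic polynomial as A) gives
  χ_A(x) = x^4 - 24*x^3 + 216*x^2 - 864*x + 1296
which factors as (x - 6)^4. The eigenvalues (with algebraic multiplicities) are λ = 6 with multiplicity 4.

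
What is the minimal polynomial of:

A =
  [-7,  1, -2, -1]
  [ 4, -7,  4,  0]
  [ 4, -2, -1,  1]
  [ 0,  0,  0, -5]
x^2 + 10*x + 25

The characteristic polynomial is χ_A(x) = (x + 5)^4, so the eigenvalues are known. The minimal polynomial is
  m_A(x) = Π_λ (x − λ)^{k_λ}
where k_λ is the size of the *largest* Jordan block for λ (equivalently, the smallest k with (A − λI)^k v = 0 for every generalised eigenvector v of λ).

  λ = -5: largest Jordan block has size 2, contributing (x + 5)^2

So m_A(x) = (x + 5)^2 = x^2 + 10*x + 25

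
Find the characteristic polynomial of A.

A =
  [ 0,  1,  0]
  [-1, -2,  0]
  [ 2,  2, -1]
x^3 + 3*x^2 + 3*x + 1

Expanding det(x·I − A) (e.g. by cofactor expansion or by noting that A is similar to its Jordan form J, which has the same characteristic polynomial as A) gives
  χ_A(x) = x^3 + 3*x^2 + 3*x + 1
which factors as (x + 1)^3. The eigenvalues (with algebraic multiplicities) are λ = -1 with multiplicity 3.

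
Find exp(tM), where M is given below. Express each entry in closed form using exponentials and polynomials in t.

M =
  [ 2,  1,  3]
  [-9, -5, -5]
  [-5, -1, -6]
e^{tM} =
  [t^2*exp(-3*t)/2 + 5*t*exp(-3*t) + exp(-3*t), t*exp(-3*t), t^2*exp(-3*t)/2 + 3*t*exp(-3*t)]
  [-t^2*exp(-3*t) - 9*t*exp(-3*t), -2*t*exp(-3*t) + exp(-3*t), -t^2*exp(-3*t) - 5*t*exp(-3*t)]
  [-t^2*exp(-3*t)/2 - 5*t*exp(-3*t), -t*exp(-3*t), -t^2*exp(-3*t)/2 - 3*t*exp(-3*t) + exp(-3*t)]

Strategy: write M = P · J · P⁻¹ where J is a Jordan canonical form, so e^{tM} = P · e^{tJ} · P⁻¹, and e^{tJ} can be computed block-by-block.

M has Jordan form
J =
  [-3,  1,  0]
  [ 0, -3,  1]
  [ 0,  0, -3]
(up to reordering of blocks).

Per-block formulas:
  For a 3×3 Jordan block J_3(-3): exp(t · J_3(-3)) = e^(-3t)·(I + t·N + (t^2/2)·N^2), where N is the 3×3 nilpotent shift.

After assembling e^{tJ} and conjugating by P, we get:

e^{tM} =
  [t^2*exp(-3*t)/2 + 5*t*exp(-3*t) + exp(-3*t), t*exp(-3*t), t^2*exp(-3*t)/2 + 3*t*exp(-3*t)]
  [-t^2*exp(-3*t) - 9*t*exp(-3*t), -2*t*exp(-3*t) + exp(-3*t), -t^2*exp(-3*t) - 5*t*exp(-3*t)]
  [-t^2*exp(-3*t)/2 - 5*t*exp(-3*t), -t*exp(-3*t), -t^2*exp(-3*t)/2 - 3*t*exp(-3*t) + exp(-3*t)]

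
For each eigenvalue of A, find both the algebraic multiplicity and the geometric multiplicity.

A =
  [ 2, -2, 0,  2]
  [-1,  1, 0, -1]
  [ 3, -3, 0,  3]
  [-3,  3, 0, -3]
λ = 0: alg = 4, geom = 3

Step 1 — factor the characteristic polynomial to read off the algebraic multiplicities:
  χ_A(x) = x^4

Step 2 — compute geometric multiplicities via the rank-nullity identity g(λ) = n − rank(A − λI):
  rank(A − (0)·I) = 1, so dim ker(A − (0)·I) = n − 1 = 3

Summary:
  λ = 0: algebraic multiplicity = 4, geometric multiplicity = 3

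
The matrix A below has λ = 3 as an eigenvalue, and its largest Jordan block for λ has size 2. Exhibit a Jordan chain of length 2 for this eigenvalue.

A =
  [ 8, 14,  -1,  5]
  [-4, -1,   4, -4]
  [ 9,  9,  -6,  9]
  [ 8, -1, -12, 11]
A Jordan chain for λ = 3 of length 2:
v_1 = (5, -4, 9, 8)ᵀ
v_2 = (1, 0, 0, 0)ᵀ

Let N = A − (3)·I. We want v_2 with N^2 v_2 = 0 but N^1 v_2 ≠ 0; then v_{j-1} := N · v_j for j = 2, …, 2.

Pick v_2 = (1, 0, 0, 0)ᵀ.
Then v_1 = N · v_2 = (5, -4, 9, 8)ᵀ.

Sanity check: (A − (3)·I) v_1 = (0, 0, 0, 0)ᵀ = 0. ✓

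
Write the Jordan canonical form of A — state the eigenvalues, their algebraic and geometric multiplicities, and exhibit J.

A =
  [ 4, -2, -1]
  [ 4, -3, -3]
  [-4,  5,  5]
J_3(2)

The characteristic polynomial is
  det(x·I − A) = x^3 - 6*x^2 + 12*x - 8 = (x - 2)^3

Eigenvalues and multiplicities (the geometric multiplicity of λ is n − rank(A − λI), which equals the number of Jordan blocks for λ):
  λ = 2: algebraic multiplicity = 3, geometric multiplicity = 1

Determining the block sizes for each eigenvalue:
  λ = 2: one block (gm = 1), so the single block has size am = 3 → block sizes [3]

Assembling the blocks gives a Jordan form
J =
  [2, 1, 0]
  [0, 2, 1]
  [0, 0, 2]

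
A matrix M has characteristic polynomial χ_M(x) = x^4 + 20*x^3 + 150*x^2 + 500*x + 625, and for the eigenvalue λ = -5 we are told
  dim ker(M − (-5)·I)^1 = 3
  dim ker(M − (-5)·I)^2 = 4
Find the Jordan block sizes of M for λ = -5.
Block sizes for λ = -5: [2, 1, 1]

From the dimensions of kernels of powers, the number of Jordan blocks of size at least j is d_j − d_{j−1} where d_j = dim ker(N^j) (with d_0 = 0). Computing the differences gives [3, 1].
The number of blocks of size exactly k is (#blocks of size ≥ k) − (#blocks of size ≥ k + 1), so the partition is: 2 block(s) of size 1, 1 block(s) of size 2.
In nonincreasing order the block sizes are [2, 1, 1].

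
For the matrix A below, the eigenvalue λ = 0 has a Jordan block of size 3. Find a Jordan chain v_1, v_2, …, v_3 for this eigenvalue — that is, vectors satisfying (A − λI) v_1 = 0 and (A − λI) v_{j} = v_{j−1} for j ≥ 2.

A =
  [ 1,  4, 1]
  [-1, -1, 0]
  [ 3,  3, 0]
A Jordan chain for λ = 0 of length 3:
v_1 = (3, -3, 9)ᵀ
v_2 = (4, -1, 3)ᵀ
v_3 = (0, 1, 0)ᵀ

Let N = A − (0)·I. We want v_3 with N^3 v_3 = 0 but N^2 v_3 ≠ 0; then v_{j-1} := N · v_j for j = 3, …, 2.

Pick v_3 = (0, 1, 0)ᵀ.
Then v_2 = N · v_3 = (4, -1, 3)ᵀ.
Then v_1 = N · v_2 = (3, -3, 9)ᵀ.

Sanity check: (A − (0)·I) v_1 = (0, 0, 0)ᵀ = 0. ✓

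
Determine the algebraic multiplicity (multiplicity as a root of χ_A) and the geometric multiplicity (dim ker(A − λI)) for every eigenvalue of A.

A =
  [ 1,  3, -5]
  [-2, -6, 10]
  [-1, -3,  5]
λ = 0: alg = 3, geom = 2

Step 1 — factor the characteristic polynomial to read off the algebraic multiplicities:
  χ_A(x) = x^3

Step 2 — compute geometric multiplicities via the rank-nullity identity g(λ) = n − rank(A − λI):
  rank(A − (0)·I) = 1, so dim ker(A − (0)·I) = n − 1 = 2

Summary:
  λ = 0: algebraic multiplicity = 3, geometric multiplicity = 2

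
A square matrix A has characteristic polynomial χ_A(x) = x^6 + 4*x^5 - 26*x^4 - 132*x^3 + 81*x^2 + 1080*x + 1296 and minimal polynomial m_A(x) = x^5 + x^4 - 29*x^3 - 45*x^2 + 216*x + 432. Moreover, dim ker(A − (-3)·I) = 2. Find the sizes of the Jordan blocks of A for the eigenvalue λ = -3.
Block sizes for λ = -3: [3, 1]

Step 1 — from the characteristic polynomial, algebraic multiplicity of λ = -3 is 4. From dim ker(A − (-3)·I) = 2, there are exactly 2 Jordan blocks for λ = -3.
Step 2 — from the minimal polynomial, the factor (x + 3)^3 tells us the largest block for λ = -3 has size 3.
Step 3 — with total size 4, 2 blocks, and largest block 3, the block sizes (in nonincreasing order) are [3, 1].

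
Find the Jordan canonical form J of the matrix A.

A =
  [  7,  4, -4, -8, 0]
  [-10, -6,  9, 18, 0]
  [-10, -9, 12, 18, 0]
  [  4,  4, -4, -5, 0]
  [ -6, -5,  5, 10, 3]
J_1(-1) ⊕ J_2(3) ⊕ J_1(3) ⊕ J_1(3)

The characteristic polynomial is
  det(x·I − A) = x^5 - 11*x^4 + 42*x^3 - 54*x^2 - 27*x + 81 = (x - 3)^4*(x + 1)

Eigenvalues and multiplicities (the geometric multiplicity of λ is n − rank(A − λI), which equals the number of Jordan blocks for λ):
  λ = -1: algebraic multiplicity = 1, geometric multiplicity = 1
  λ = 3: algebraic multiplicity = 4, geometric multiplicity = 3

Determining the block sizes for each eigenvalue:
  λ = -1: one block (gm = 1), so the single block has size am = 1 → block sizes [1]
  λ = 3: 3 blocks summing to 4 forces exactly one block of size 2 and the rest size 1 → block sizes [2, 1, 1]

Assembling the blocks gives a Jordan form
J =
  [-1, 0, 0, 0, 0]
  [ 0, 3, 1, 0, 0]
  [ 0, 0, 3, 0, 0]
  [ 0, 0, 0, 3, 0]
  [ 0, 0, 0, 0, 3]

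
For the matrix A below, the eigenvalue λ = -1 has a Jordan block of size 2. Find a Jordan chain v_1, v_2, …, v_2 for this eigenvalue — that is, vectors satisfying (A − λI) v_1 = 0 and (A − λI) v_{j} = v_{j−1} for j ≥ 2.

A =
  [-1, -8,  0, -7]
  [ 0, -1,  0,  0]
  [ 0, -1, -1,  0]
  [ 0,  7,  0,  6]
A Jordan chain for λ = -1 of length 2:
v_1 = (-1, 0, -1, 0)ᵀ
v_2 = (0, 1, 0, -1)ᵀ

Let N = A − (-1)·I. We want v_2 with N^2 v_2 = 0 but N^1 v_2 ≠ 0; then v_{j-1} := N · v_j for j = 2, …, 2.

Pick v_2 = (0, 1, 0, -1)ᵀ.
Then v_1 = N · v_2 = (-1, 0, -1, 0)ᵀ.

Sanity check: (A − (-1)·I) v_1 = (0, 0, 0, 0)ᵀ = 0. ✓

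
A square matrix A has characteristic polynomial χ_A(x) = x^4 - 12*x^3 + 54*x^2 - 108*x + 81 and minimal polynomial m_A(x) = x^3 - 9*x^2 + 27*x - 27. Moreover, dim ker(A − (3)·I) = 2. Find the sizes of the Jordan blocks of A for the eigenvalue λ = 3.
Block sizes for λ = 3: [3, 1]

Step 1 — from the characteristic polynomial, algebraic multiplicity of λ = 3 is 4. From dim ker(A − (3)·I) = 2, there are exactly 2 Jordan blocks for λ = 3.
Step 2 — from the minimal polynomial, the factor (x − 3)^3 tells us the largest block for λ = 3 has size 3.
Step 3 — with total size 4, 2 blocks, and largest block 3, the block sizes (in nonincreasing order) are [3, 1].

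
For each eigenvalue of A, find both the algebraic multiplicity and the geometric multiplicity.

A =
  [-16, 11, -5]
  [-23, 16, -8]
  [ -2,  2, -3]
λ = -1: alg = 3, geom = 1

Step 1 — factor the characteristic polynomial to read off the algebraic multiplicities:
  χ_A(x) = (x + 1)^3

Step 2 — compute geometric multiplicities via the rank-nullity identity g(λ) = n − rank(A − λI):
  rank(A − (-1)·I) = 2, so dim ker(A − (-1)·I) = n − 2 = 1

Summary:
  λ = -1: algebraic multiplicity = 3, geometric multiplicity = 1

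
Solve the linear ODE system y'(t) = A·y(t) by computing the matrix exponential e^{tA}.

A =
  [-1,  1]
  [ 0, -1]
e^{tA} =
  [exp(-t), t*exp(-t)]
  [0, exp(-t)]

Strategy: write A = P · J · P⁻¹ where J is a Jordan canonical form, so e^{tA} = P · e^{tJ} · P⁻¹, and e^{tJ} can be computed block-by-block.

A has Jordan form
J =
  [-1,  1]
  [ 0, -1]
(up to reordering of blocks).

Per-block formulas:
  For a 2×2 Jordan block J_2(-1): exp(t · J_2(-1)) = e^(-1t)·(I + t·N), where N is the 2×2 nilpotent shift.

After assembling e^{tJ} and conjugating by P, we get:

e^{tA} =
  [exp(-t), t*exp(-t)]
  [0, exp(-t)]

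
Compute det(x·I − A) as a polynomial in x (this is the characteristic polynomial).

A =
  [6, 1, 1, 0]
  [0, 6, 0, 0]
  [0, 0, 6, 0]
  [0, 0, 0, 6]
x^4 - 24*x^3 + 216*x^2 - 864*x + 1296

Expanding det(x·I − A) (e.g. by cofactor expansion or by noting that A is similar to its Jordan form J, which has the same characteristic polynomial as A) gives
  χ_A(x) = x^4 - 24*x^3 + 216*x^2 - 864*x + 1296
which factors as (x - 6)^4. The eigenvalues (with algebraic multiplicities) are λ = 6 with multiplicity 4.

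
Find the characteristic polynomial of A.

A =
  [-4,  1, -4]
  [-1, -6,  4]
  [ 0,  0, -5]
x^3 + 15*x^2 + 75*x + 125

Expanding det(x·I − A) (e.g. by cofactor expansion or by noting that A is similar to its Jordan form J, which has the same characteristic polynomial as A) gives
  χ_A(x) = x^3 + 15*x^2 + 75*x + 125
which factors as (x + 5)^3. The eigenvalues (with algebraic multiplicities) are λ = -5 with multiplicity 3.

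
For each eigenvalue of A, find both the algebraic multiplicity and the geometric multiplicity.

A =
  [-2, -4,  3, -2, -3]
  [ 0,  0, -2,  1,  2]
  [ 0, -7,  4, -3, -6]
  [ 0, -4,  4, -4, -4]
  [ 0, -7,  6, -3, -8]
λ = -2: alg = 5, geom = 2

Step 1 — factor the characteristic polynomial to read off the algebraic multiplicities:
  χ_A(x) = (x + 2)^5

Step 2 — compute geometric multiplicities via the rank-nullity identity g(λ) = n − rank(A − λI):
  rank(A − (-2)·I) = 3, so dim ker(A − (-2)·I) = n − 3 = 2

Summary:
  λ = -2: algebraic multiplicity = 5, geometric multiplicity = 2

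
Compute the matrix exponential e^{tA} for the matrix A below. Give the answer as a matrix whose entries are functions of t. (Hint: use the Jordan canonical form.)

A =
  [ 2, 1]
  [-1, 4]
e^{tA} =
  [-t*exp(3*t) + exp(3*t), t*exp(3*t)]
  [-t*exp(3*t), t*exp(3*t) + exp(3*t)]

Strategy: write A = P · J · P⁻¹ where J is a Jordan canonical form, so e^{tA} = P · e^{tJ} · P⁻¹, and e^{tJ} can be computed block-by-block.

A has Jordan form
J =
  [3, 1]
  [0, 3]
(up to reordering of blocks).

Per-block formulas:
  For a 2×2 Jordan block J_2(3): exp(t · J_2(3)) = e^(3t)·(I + t·N), where N is the 2×2 nilpotent shift.

After assembling e^{tJ} and conjugating by P, we get:

e^{tA} =
  [-t*exp(3*t) + exp(3*t), t*exp(3*t)]
  [-t*exp(3*t), t*exp(3*t) + exp(3*t)]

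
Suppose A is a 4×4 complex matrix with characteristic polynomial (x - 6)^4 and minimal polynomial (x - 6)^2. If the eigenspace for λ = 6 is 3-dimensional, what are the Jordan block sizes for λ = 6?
Block sizes for λ = 6: [2, 1, 1]

Step 1 — from the characteristic polynomial, algebraic multiplicity of λ = 6 is 4. From dim ker(A − (6)·I) = 3, there are exactly 3 Jordan blocks for λ = 6.
Step 2 — from the minimal polynomial, the factor (x − 6)^2 tells us the largest block for λ = 6 has size 2.
Step 3 — with total size 4, 3 blocks, and largest block 2, the block sizes (in nonincreasing order) are [2, 1, 1].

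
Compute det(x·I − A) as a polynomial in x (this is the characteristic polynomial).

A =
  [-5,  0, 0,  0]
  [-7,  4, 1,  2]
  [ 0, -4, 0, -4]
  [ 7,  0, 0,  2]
x^4 - x^3 - 18*x^2 + 52*x - 40

Expanding det(x·I − A) (e.g. by cofactor expansion or by noting that A is similar to its Jordan form J, which has the same characteristic polynomial as A) gives
  χ_A(x) = x^4 - x^3 - 18*x^2 + 52*x - 40
which factors as (x - 2)^3*(x + 5). The eigenvalues (with algebraic multiplicities) are λ = -5 with multiplicity 1, λ = 2 with multiplicity 3.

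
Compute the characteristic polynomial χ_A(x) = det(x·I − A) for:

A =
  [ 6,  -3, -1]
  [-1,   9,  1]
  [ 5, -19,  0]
x^3 - 15*x^2 + 75*x - 125

Expanding det(x·I − A) (e.g. by cofactor expansion or by noting that A is similar to its Jordan form J, which has the same characteristic polynomial as A) gives
  χ_A(x) = x^3 - 15*x^2 + 75*x - 125
which factors as (x - 5)^3. The eigenvalues (with algebraic multiplicities) are λ = 5 with multiplicity 3.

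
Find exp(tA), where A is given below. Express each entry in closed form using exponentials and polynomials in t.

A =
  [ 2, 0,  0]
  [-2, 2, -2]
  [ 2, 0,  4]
e^{tA} =
  [exp(2*t), 0, 0]
  [-exp(4*t) + exp(2*t), exp(2*t), -exp(4*t) + exp(2*t)]
  [exp(4*t) - exp(2*t), 0, exp(4*t)]

Strategy: write A = P · J · P⁻¹ where J is a Jordan canonical form, so e^{tA} = P · e^{tJ} · P⁻¹, and e^{tJ} can be computed block-by-block.

A has Jordan form
J =
  [2, 0, 0]
  [0, 2, 0]
  [0, 0, 4]
(up to reordering of blocks).

Per-block formulas:
  For a 1×1 block at λ = 2: exp(t · [2]) = [e^(2t)].
  For a 1×1 block at λ = 4: exp(t · [4]) = [e^(4t)].

After assembling e^{tJ} and conjugating by P, we get:

e^{tA} =
  [exp(2*t), 0, 0]
  [-exp(4*t) + exp(2*t), exp(2*t), -exp(4*t) + exp(2*t)]
  [exp(4*t) - exp(2*t), 0, exp(4*t)]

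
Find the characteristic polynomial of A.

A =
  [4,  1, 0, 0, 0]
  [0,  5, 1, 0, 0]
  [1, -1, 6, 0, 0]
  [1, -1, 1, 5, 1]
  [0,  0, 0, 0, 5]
x^5 - 25*x^4 + 250*x^3 - 1250*x^2 + 3125*x - 3125

Expanding det(x·I − A) (e.g. by cofactor expansion or by noting that A is similar to its Jordan form J, which has the same characteristic polynomial as A) gives
  χ_A(x) = x^5 - 25*x^4 + 250*x^3 - 1250*x^2 + 3125*x - 3125
which factors as (x - 5)^5. The eigenvalues (with algebraic multiplicities) are λ = 5 with multiplicity 5.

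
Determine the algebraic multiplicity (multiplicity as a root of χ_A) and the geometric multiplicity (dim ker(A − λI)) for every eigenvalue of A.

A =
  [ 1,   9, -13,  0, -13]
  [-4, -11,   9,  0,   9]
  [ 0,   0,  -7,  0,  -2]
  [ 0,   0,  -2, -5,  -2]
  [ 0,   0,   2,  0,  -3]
λ = -5: alg = 5, geom = 3

Step 1 — factor the characteristic polynomial to read off the algebraic multiplicities:
  χ_A(x) = (x + 5)^5

Step 2 — compute geometric multiplicities via the rank-nullity identity g(λ) = n − rank(A − λI):
  rank(A − (-5)·I) = 2, so dim ker(A − (-5)·I) = n − 2 = 3

Summary:
  λ = -5: algebraic multiplicity = 5, geometric multiplicity = 3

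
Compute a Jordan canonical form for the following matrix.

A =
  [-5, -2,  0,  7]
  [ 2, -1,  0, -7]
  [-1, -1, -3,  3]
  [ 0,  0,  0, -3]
J_2(-3) ⊕ J_2(-3)

The characteristic polynomial is
  det(x·I − A) = x^4 + 12*x^3 + 54*x^2 + 108*x + 81 = (x + 3)^4

Eigenvalues and multiplicities (the geometric multiplicity of λ is n − rank(A − λI), which equals the number of Jordan blocks for λ):
  λ = -3: algebraic multiplicity = 4, geometric multiplicity = 2

Determining the block sizes for each eigenvalue:
  λ = -3: with am = 4 and gm = 2, the partition is not yet determined (e.g. several partitions of 4 into 2 parts exist). Let N = A − (-3)·I. Computing rank(N^1) = 2, rank(N^2) = 0; the number of blocks of size ≥ j is rank(N^{j−1}) − rank(N^j), giving [2, 2]. So we have 2 block(s) of size 2 → block sizes [2, 2]

Assembling the blocks gives a Jordan form
J =
  [-3,  1,  0,  0]
  [ 0, -3,  0,  0]
  [ 0,  0, -3,  1]
  [ 0,  0,  0, -3]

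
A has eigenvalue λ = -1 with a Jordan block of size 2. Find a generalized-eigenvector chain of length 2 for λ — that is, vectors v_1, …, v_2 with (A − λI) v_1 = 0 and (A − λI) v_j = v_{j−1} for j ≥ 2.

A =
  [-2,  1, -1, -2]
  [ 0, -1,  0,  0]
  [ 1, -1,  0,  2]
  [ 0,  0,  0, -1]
A Jordan chain for λ = -1 of length 2:
v_1 = (-1, 0, 1, 0)ᵀ
v_2 = (1, 0, 0, 0)ᵀ

Let N = A − (-1)·I. We want v_2 with N^2 v_2 = 0 but N^1 v_2 ≠ 0; then v_{j-1} := N · v_j for j = 2, …, 2.

Pick v_2 = (1, 0, 0, 0)ᵀ.
Then v_1 = N · v_2 = (-1, 0, 1, 0)ᵀ.

Sanity check: (A − (-1)·I) v_1 = (0, 0, 0, 0)ᵀ = 0. ✓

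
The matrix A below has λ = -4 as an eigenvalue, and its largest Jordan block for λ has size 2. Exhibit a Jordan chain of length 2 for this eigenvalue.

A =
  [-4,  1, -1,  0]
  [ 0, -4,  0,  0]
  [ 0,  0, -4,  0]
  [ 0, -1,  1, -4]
A Jordan chain for λ = -4 of length 2:
v_1 = (1, 0, 0, -1)ᵀ
v_2 = (0, 1, 0, 0)ᵀ

Let N = A − (-4)·I. We want v_2 with N^2 v_2 = 0 but N^1 v_2 ≠ 0; then v_{j-1} := N · v_j for j = 2, …, 2.

Pick v_2 = (0, 1, 0, 0)ᵀ.
Then v_1 = N · v_2 = (1, 0, 0, -1)ᵀ.

Sanity check: (A − (-4)·I) v_1 = (0, 0, 0, 0)ᵀ = 0. ✓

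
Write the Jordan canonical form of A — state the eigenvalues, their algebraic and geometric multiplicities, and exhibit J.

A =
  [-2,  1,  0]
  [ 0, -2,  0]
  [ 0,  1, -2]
J_2(-2) ⊕ J_1(-2)

The characteristic polynomial is
  det(x·I − A) = x^3 + 6*x^2 + 12*x + 8 = (x + 2)^3

Eigenvalues and multiplicities (the geometric multiplicity of λ is n − rank(A − λI), which equals the number of Jordan blocks for λ):
  λ = -2: algebraic multiplicity = 3, geometric multiplicity = 2

Determining the block sizes for each eigenvalue:
  λ = -2: 2 blocks summing to 3 forces exactly one block of size 2 and the rest size 1 → block sizes [2, 1]

Assembling the blocks gives a Jordan form
J =
  [-2,  1,  0]
  [ 0, -2,  0]
  [ 0,  0, -2]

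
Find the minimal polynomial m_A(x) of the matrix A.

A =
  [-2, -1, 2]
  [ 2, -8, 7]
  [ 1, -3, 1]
x^3 + 9*x^2 + 27*x + 27

The characteristic polynomial is χ_A(x) = (x + 3)^3, so the eigenvalues are known. The minimal polynomial is
  m_A(x) = Π_λ (x − λ)^{k_λ}
where k_λ is the size of the *largest* Jordan block for λ (equivalently, the smallest k with (A − λI)^k v = 0 for every generalised eigenvector v of λ).

  λ = -3: largest Jordan block has size 3, contributing (x + 3)^3

So m_A(x) = (x + 3)^3 = x^3 + 9*x^2 + 27*x + 27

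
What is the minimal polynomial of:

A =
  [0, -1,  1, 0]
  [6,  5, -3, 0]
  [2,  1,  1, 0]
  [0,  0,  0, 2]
x^2 - 4*x + 4

The characteristic polynomial is χ_A(x) = (x - 2)^4, so the eigenvalues are known. The minimal polynomial is
  m_A(x) = Π_λ (x − λ)^{k_λ}
where k_λ is the size of the *largest* Jordan block for λ (equivalently, the smallest k with (A − λI)^k v = 0 for every generalised eigenvector v of λ).

  λ = 2: largest Jordan block has size 2, contributing (x − 2)^2

So m_A(x) = (x - 2)^2 = x^2 - 4*x + 4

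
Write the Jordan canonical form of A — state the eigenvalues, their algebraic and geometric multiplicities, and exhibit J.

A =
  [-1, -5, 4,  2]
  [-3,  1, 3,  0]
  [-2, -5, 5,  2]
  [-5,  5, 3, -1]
J_3(1) ⊕ J_1(1)

The characteristic polynomial is
  det(x·I − A) = x^4 - 4*x^3 + 6*x^2 - 4*x + 1 = (x - 1)^4

Eigenvalues and multiplicities (the geometric multiplicity of λ is n − rank(A − λI), which equals the number of Jordan blocks for λ):
  λ = 1: algebraic multiplicity = 4, geometric multiplicity = 2

Determining the block sizes for each eigenvalue:
  λ = 1: with am = 4 and gm = 2, the partition is not yet determined (e.g. several partitions of 4 into 2 parts exist). Let N = A − (1)·I. Computing rank(N^1) = 2, rank(N^2) = 1, rank(N^3) = 0; the number of blocks of size ≥ j is rank(N^{j−1}) − rank(N^j), giving [2, 1, 1]. So we have 1 block(s) of size 3, 1 block(s) of size 1 → block sizes [3, 1]

Assembling the blocks gives a Jordan form
J =
  [1, 1, 0, 0]
  [0, 1, 1, 0]
  [0, 0, 1, 0]
  [0, 0, 0, 1]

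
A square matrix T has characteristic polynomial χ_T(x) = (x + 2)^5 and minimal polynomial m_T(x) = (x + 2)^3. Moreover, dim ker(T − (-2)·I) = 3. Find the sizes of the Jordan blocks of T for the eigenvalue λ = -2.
Block sizes for λ = -2: [3, 1, 1]

Step 1 — from the characteristic polynomial, algebraic multiplicity of λ = -2 is 5. From dim ker(T − (-2)·I) = 3, there are exactly 3 Jordan blocks for λ = -2.
Step 2 — from the minimal polynomial, the factor (x + 2)^3 tells us the largest block for λ = -2 has size 3.
Step 3 — with total size 5, 3 blocks, and largest block 3, the block sizes (in nonincreasing order) are [3, 1, 1].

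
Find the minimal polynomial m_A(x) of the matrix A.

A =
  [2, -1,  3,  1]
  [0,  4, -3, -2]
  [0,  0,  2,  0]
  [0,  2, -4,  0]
x^3 - 6*x^2 + 12*x - 8

The characteristic polynomial is χ_A(x) = (x - 2)^4, so the eigenvalues are known. The minimal polynomial is
  m_A(x) = Π_λ (x − λ)^{k_λ}
where k_λ is the size of the *largest* Jordan block for λ (equivalently, the smallest k with (A − λI)^k v = 0 for every generalised eigenvector v of λ).

  λ = 2: largest Jordan block has size 3, contributing (x − 2)^3

So m_A(x) = (x - 2)^3 = x^3 - 6*x^2 + 12*x - 8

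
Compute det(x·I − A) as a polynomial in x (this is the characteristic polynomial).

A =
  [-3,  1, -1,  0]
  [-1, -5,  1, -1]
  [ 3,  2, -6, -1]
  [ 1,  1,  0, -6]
x^4 + 20*x^3 + 150*x^2 + 500*x + 625

Expanding det(x·I − A) (e.g. by cofactor expansion or by noting that A is similar to its Jordan form J, which has the same characteristic polynomial as A) gives
  χ_A(x) = x^4 + 20*x^3 + 150*x^2 + 500*x + 625
which factors as (x + 5)^4. The eigenvalues (with algebraic multiplicities) are λ = -5 with multiplicity 4.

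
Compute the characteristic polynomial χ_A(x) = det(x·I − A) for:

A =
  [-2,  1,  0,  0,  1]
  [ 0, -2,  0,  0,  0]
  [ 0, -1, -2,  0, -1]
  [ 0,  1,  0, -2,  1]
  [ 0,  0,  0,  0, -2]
x^5 + 10*x^4 + 40*x^3 + 80*x^2 + 80*x + 32

Expanding det(x·I − A) (e.g. by cofactor expansion or by noting that A is similar to its Jordan form J, which has the same characteristic polynomial as A) gives
  χ_A(x) = x^5 + 10*x^4 + 40*x^3 + 80*x^2 + 80*x + 32
which factors as (x + 2)^5. The eigenvalues (with algebraic multiplicities) are λ = -2 with multiplicity 5.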